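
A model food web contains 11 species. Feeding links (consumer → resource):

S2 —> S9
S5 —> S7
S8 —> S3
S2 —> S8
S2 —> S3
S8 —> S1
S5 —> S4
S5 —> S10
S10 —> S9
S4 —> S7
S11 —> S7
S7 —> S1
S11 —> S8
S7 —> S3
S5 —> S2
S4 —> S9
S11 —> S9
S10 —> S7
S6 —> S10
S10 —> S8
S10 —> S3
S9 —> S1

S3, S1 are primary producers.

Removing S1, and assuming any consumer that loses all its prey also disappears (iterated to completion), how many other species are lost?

Remove S1.
Round 1: S9 (all prey gone) → extinct.
No further losses. Total secondary extinctions: 1.

1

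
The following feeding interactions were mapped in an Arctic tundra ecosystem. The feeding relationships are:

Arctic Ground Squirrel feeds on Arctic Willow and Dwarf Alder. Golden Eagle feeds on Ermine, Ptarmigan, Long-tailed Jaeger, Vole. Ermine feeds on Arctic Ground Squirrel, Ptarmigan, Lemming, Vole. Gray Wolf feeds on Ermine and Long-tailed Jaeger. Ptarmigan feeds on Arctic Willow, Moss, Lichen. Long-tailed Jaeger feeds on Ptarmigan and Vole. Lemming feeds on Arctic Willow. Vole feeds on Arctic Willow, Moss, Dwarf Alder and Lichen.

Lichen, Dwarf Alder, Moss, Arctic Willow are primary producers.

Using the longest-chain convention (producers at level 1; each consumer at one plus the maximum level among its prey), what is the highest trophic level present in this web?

Producers (level 1): Lichen, Dwarf Alder, Moss, Arctic Willow.
Arctic Willow → Lemming → Ermine → Gray Wolf gives Gray Wolf level 4.
No species has a prey at level 4, so no species reaches level 5.

4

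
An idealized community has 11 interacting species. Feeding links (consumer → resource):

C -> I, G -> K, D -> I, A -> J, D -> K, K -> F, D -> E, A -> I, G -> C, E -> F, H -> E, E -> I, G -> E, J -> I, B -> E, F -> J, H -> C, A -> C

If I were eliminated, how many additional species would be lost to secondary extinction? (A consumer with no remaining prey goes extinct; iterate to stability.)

10

Remove I.
Round 1: J (all prey gone), C (all prey gone) → extinct.
Round 2: A (all prey gone), F (all prey gone) → extinct.
Round 3: K (all prey gone), E (all prey gone) → extinct.
Round 4: H (all prey gone), B (all prey gone), D (all prey gone), G (all prey gone) → extinct.
No further losses. Total secondary extinctions: 10.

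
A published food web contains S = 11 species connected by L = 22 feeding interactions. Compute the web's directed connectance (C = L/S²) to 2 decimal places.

The web has S = 11 species and L = 22 feeding links.
C = L / S² = 22 / 121 = 0.1818 ≈ 0.18.

C = 0.18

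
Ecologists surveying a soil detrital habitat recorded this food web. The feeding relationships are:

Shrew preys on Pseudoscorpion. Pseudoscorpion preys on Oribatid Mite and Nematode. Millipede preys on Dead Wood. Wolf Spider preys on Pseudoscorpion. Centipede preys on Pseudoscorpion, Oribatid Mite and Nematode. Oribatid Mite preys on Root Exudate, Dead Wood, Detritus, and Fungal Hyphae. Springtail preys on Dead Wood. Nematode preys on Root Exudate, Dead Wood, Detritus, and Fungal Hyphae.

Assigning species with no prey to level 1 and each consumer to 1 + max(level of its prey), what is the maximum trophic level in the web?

4

Basal resources (level 1): Root Exudate, Fungal Hyphae, Detritus, Dead Wood.
Root Exudate → Oribatid Mite → Pseudoscorpion → Wolf Spider gives Wolf Spider level 4.
No species has a prey at level 4, so no species reaches level 5.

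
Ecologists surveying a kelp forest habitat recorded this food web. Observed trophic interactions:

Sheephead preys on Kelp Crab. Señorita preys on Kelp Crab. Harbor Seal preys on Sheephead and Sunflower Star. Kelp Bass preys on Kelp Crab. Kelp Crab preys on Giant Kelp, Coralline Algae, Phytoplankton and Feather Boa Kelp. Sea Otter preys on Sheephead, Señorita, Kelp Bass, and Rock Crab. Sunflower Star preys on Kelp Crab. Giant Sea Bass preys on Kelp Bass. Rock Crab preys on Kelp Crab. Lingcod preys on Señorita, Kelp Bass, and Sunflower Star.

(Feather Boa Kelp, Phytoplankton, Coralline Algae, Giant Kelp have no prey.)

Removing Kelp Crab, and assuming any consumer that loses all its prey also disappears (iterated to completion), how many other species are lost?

9

Remove Kelp Crab.
Round 1: Rock Crab (all prey gone), Sunflower Star (all prey gone), Señorita (all prey gone), Sheephead (all prey gone), Kelp Bass (all prey gone) → extinct.
Round 2: Lingcod (all prey gone), Harbor Seal (all prey gone), Giant Sea Bass (all prey gone), Sea Otter (all prey gone) → extinct.
No further losses. Total secondary extinctions: 9.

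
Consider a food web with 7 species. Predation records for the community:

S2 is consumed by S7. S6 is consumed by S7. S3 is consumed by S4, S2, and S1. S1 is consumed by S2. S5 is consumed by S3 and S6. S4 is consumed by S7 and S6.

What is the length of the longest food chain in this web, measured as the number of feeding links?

4 links

One longest chain: S5 → S3 → S4 → S6 → S7.
It has 5 species and 4 links.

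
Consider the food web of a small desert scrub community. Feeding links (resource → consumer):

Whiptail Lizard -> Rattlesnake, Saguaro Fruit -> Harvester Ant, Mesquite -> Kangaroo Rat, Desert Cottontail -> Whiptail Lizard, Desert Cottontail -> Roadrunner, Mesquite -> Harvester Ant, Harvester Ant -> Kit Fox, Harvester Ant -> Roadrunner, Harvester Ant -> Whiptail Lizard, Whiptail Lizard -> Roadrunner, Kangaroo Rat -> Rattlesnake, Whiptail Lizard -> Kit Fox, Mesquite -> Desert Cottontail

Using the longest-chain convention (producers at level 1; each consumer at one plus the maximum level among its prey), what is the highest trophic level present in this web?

4

Producers (level 1): Saguaro Fruit, Mesquite.
Mesquite → Desert Cottontail → Whiptail Lizard → Roadrunner gives Roadrunner level 4.
No species has a prey at level 4, so no species reaches level 5.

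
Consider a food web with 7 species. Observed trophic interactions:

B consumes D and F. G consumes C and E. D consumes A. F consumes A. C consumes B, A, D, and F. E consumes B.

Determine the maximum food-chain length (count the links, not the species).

4 links

One longest chain: A → D → B → E → G.
It has 5 species and 4 links.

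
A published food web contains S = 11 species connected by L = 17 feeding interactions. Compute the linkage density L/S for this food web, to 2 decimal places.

L/S = 1.55

There are L = 17 links among S = 11 species.
L/S = 17/11 = 1.5455 ≈ 1.55.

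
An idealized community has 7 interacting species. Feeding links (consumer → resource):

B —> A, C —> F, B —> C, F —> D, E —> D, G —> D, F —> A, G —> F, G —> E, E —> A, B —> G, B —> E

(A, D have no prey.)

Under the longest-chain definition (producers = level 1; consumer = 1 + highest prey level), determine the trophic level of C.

Trophic level 3

A is a producer → level 1.
F eats A (level 1); other prey at levels: D 1 → level 2.
C eats F → level 3.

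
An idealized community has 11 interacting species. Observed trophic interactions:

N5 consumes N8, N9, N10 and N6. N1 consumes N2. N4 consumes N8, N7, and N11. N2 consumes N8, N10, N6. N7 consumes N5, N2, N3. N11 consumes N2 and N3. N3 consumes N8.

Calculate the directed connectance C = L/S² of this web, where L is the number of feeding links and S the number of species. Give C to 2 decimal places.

C = 0.14

The web has S = 11 species and L = 17 feeding links.
C = L / S² = 17 / 121 = 0.1405 ≈ 0.14.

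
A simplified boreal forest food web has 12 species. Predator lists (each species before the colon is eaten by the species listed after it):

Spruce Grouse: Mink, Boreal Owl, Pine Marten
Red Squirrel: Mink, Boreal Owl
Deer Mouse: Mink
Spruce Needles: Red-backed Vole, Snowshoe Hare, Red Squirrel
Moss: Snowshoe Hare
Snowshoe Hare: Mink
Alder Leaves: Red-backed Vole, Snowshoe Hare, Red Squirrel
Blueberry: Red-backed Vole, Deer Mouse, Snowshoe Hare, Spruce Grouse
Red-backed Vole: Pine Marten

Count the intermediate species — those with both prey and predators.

Intermediate species (has both prey and predators): Red-backed Vole, Deer Mouse, Snowshoe Hare, Red Squirrel, Spruce Grouse.
Count: 5.

5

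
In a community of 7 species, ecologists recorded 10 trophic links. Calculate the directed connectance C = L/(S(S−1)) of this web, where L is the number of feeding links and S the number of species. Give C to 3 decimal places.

C = 0.238

The web has S = 7 species and L = 10 feeding links.
C = L / (S(S−1)) = 10 / 42 = 0.2381 ≈ 0.238.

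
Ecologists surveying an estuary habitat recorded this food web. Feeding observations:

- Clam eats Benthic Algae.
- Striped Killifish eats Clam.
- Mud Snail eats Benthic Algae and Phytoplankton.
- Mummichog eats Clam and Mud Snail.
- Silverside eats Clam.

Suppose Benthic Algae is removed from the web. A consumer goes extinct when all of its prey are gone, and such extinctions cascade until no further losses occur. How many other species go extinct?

3

Remove Benthic Algae.
Round 1: Clam (all prey gone) → extinct.
Round 2: Striped Killifish (all prey gone), Silverside (all prey gone) → extinct.
No further losses. Total secondary extinctions: 3.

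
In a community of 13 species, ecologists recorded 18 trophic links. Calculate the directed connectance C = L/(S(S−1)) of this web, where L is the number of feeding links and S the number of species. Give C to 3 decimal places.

C = 0.115

The web has S = 13 species and L = 18 feeding links.
C = L / (S(S−1)) = 18 / 156 = 0.1154 ≈ 0.115.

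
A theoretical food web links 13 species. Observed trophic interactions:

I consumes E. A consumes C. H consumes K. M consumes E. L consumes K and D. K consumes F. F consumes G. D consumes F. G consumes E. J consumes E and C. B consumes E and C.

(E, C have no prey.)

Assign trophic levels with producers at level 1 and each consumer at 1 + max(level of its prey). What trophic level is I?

E is a producer → level 1.
I eats E → level 2.

Trophic level 2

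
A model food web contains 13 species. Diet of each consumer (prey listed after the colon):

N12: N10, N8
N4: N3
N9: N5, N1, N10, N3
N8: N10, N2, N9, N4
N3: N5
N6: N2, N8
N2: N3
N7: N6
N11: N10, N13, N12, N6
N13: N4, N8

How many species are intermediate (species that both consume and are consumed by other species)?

Intermediate species (has both prey and predators): N3, N2, N9, N4, N8, N13, N12, N6.
Count: 8.

8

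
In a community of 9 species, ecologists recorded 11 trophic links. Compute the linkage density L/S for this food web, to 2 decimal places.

L/S = 1.22

There are L = 11 links among S = 9 species.
L/S = 11/9 = 1.2222 ≈ 1.22.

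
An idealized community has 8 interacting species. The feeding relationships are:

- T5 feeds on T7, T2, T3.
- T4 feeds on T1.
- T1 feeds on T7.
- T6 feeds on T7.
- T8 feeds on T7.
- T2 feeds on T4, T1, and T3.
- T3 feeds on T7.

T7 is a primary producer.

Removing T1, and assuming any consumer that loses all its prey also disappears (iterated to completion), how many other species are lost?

Remove T1.
Round 1: T4 (all prey gone) → extinct.
No further losses. Total secondary extinctions: 1.

1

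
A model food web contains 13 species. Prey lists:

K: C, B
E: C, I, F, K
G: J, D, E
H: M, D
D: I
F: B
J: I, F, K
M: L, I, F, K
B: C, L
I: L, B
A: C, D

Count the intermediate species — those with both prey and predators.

Intermediate species (has both prey and predators): B, I, F, K, M, J, D, E.
Count: 8.

8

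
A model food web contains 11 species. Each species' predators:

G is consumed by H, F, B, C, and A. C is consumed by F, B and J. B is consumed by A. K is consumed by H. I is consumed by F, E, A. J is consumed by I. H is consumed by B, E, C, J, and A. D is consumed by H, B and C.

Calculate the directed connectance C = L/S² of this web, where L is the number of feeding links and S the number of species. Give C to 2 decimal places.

The web has S = 11 species and L = 22 feeding links.
C = L / S² = 22 / 121 = 0.1818 ≈ 0.18.

C = 0.18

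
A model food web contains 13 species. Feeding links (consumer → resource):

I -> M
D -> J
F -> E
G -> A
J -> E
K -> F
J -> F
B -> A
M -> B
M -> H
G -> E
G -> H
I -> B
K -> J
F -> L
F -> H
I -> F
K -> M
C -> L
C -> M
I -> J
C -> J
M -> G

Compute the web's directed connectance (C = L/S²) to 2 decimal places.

C = 0.14

The web has S = 13 species and L = 23 feeding links.
C = L / S² = 23 / 169 = 0.1361 ≈ 0.14.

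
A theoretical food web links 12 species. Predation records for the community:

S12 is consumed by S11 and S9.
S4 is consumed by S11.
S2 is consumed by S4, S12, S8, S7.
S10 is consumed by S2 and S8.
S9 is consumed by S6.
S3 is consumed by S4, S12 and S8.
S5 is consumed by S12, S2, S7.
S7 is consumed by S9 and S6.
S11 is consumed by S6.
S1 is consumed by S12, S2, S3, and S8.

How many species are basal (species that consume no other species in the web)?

Basal species (no prey listed): S5, S1, S10.
Count: 3.

3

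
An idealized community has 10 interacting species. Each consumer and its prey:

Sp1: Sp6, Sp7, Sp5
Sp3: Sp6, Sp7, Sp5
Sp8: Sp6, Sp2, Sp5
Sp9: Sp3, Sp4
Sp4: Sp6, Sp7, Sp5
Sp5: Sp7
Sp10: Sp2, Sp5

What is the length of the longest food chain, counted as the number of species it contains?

4 species

One longest chain: Sp7 → Sp5 → Sp4 → Sp9.
It has 4 species and 3 links.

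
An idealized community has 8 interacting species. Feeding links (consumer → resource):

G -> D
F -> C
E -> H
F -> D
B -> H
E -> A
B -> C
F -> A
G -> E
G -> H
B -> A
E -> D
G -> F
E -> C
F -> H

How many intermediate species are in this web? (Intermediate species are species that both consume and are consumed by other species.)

Intermediate species (has both prey and predators): E, F.
Count: 2.

2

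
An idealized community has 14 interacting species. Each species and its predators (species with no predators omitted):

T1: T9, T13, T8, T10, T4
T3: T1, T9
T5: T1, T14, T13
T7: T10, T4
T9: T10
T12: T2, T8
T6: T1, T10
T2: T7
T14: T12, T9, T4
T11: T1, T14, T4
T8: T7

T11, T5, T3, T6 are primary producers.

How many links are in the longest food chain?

One longest chain: T11 → T14 → T12 → T2 → T7 → T10.
It has 6 species and 5 links.

5 links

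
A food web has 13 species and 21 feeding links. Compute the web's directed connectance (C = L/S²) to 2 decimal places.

C = 0.12

The web has S = 13 species and L = 21 feeding links.
C = L / S² = 21 / 169 = 0.1243 ≈ 0.12.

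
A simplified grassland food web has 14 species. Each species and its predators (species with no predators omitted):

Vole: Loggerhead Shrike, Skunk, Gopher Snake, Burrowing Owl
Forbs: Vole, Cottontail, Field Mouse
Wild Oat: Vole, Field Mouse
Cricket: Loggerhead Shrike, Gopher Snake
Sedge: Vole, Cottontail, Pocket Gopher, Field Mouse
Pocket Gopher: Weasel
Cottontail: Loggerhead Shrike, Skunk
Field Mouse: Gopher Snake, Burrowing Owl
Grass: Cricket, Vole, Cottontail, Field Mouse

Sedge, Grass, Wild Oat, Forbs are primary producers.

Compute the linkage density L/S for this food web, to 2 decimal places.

L/S = 1.71

There are L = 24 links among S = 14 species.
L/S = 24/14 = 1.7143 ≈ 1.71.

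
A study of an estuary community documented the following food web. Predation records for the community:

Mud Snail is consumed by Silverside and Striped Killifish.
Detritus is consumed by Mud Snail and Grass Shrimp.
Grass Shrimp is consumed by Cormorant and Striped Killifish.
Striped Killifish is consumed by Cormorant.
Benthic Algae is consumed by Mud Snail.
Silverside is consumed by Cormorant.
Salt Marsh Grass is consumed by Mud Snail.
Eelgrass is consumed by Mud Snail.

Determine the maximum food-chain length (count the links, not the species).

One longest chain: Eelgrass → Mud Snail → Silverside → Cormorant.
It has 4 species and 3 links.

3 links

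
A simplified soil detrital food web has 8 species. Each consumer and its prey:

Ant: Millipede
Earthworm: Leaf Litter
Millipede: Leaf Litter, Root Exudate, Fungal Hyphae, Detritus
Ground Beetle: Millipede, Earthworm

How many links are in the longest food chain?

One longest chain: Leaf Litter → Millipede → Ant.
It has 3 species and 2 links.

2 links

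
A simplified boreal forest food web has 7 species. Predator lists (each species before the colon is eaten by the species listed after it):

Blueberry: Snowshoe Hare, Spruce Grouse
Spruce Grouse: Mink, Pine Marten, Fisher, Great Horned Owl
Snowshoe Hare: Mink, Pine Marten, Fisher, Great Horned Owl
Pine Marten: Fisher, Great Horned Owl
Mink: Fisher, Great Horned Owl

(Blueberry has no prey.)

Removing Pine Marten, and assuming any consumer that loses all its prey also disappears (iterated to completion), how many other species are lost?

Remove Pine Marten.
Every predator of it retains at least one other prey: Fisher still has Snowshoe Hare, Spruce Grouse, Mink; Great Horned Owl still has Snowshoe Hare, Spruce Grouse, Mink.
No consumer loses all prey, so no secondary extinctions occur.

0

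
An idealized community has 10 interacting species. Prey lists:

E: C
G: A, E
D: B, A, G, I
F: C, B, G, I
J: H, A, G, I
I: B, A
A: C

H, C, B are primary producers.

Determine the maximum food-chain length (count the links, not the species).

One longest chain: C → A → G → D.
It has 4 species and 3 links.

3 links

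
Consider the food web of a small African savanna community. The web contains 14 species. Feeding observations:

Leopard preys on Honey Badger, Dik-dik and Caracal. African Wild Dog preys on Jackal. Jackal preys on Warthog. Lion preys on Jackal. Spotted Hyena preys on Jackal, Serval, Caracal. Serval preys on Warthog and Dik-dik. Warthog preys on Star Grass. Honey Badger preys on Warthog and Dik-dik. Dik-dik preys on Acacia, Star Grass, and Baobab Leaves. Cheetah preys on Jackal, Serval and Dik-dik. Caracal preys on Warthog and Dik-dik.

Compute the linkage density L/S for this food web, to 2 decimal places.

L/S = 1.57

There are L = 22 links among S = 14 species.
L/S = 22/14 = 1.5714 ≈ 1.57.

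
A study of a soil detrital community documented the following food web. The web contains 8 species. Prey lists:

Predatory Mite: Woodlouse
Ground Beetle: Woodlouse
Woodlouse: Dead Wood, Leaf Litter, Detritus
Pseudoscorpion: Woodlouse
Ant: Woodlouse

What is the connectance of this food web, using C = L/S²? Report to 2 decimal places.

C = 0.11

The web has S = 8 species and L = 7 feeding links.
C = L / S² = 7 / 64 = 0.1094 ≈ 0.11.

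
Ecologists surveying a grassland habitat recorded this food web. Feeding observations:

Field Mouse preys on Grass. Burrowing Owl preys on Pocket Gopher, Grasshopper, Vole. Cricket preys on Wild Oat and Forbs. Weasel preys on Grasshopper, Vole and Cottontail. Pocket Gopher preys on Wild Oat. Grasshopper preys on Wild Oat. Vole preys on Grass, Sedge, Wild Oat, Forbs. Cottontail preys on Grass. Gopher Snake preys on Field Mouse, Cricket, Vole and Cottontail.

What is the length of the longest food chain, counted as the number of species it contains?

3 species

One longest chain: Wild Oat → Pocket Gopher → Burrowing Owl.
It has 3 species and 2 links.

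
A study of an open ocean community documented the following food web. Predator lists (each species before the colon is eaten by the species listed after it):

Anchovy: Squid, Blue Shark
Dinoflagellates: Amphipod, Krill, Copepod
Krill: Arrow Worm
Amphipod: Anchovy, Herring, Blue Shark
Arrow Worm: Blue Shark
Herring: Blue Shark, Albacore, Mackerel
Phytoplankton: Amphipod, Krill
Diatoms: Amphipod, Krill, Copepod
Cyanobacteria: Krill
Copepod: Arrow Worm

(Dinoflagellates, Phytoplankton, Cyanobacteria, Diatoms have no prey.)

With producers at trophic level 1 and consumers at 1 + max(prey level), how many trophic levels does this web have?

4

Producers (level 1): Dinoflagellates, Phytoplankton, Cyanobacteria, Diatoms.
Dinoflagellates → Amphipod → Anchovy → Squid gives Squid level 4.
No species has a prey at level 4, so no species reaches level 5.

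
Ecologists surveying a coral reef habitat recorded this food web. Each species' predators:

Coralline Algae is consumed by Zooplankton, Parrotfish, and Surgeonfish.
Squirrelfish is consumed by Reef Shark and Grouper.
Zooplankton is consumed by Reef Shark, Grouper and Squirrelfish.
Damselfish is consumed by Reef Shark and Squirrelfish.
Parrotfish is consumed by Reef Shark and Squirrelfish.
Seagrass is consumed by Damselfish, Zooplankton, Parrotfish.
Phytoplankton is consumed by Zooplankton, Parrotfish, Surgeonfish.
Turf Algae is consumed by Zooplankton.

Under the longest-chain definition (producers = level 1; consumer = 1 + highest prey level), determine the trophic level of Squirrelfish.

Trophic level 3

Seagrass is a producer → level 1.
Damselfish eats Seagrass → level 2.
Squirrelfish eats Damselfish (level 2); other prey at levels: Parrotfish 2, Zooplankton 2 → level 3.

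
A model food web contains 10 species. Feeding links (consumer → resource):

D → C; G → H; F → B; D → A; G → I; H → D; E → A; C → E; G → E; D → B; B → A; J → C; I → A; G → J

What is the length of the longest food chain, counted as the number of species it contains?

6 species

One longest chain: A → E → C → D → H → G.
It has 6 species and 5 links.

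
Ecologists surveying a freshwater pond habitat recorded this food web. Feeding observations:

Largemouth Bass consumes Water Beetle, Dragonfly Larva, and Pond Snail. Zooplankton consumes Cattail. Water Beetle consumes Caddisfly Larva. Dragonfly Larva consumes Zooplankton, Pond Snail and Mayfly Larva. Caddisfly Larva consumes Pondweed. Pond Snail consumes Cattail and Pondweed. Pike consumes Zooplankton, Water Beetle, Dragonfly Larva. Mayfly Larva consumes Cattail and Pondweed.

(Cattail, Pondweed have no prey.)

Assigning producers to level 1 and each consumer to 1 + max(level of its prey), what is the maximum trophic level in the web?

4

Producers (level 1): Cattail, Pondweed.
Pondweed → Caddisfly Larva → Water Beetle → Largemouth Bass gives Largemouth Bass level 4.
No species has a prey at level 4, so no species reaches level 5.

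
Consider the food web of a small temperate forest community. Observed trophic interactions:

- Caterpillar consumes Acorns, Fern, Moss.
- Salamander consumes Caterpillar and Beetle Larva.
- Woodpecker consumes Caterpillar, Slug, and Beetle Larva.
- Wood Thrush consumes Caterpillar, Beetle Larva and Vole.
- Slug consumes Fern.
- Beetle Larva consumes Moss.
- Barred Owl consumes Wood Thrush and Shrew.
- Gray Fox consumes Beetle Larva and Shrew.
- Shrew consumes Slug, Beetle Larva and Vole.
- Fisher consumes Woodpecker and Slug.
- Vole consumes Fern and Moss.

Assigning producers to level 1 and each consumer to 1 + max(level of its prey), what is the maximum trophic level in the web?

Producers (level 1): Acorns, Moss, Fern.
Moss → Beetle Larva → Wood Thrush → Barred Owl gives Barred Owl level 4.
No species has a prey at level 4, so no species reaches level 5.

4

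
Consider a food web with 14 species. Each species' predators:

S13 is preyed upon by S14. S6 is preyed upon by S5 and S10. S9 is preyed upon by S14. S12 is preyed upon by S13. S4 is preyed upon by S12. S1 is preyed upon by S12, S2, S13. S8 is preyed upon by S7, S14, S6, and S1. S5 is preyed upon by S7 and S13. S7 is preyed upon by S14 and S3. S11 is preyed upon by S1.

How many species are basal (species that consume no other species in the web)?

Basal species (no prey listed): S9, S4, S8, S11.
Count: 4.

4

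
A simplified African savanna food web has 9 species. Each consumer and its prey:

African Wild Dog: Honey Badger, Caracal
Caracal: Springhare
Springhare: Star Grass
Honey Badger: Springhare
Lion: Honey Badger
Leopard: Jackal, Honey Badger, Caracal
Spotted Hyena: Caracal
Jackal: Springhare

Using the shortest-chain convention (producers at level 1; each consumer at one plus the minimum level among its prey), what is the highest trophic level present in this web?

4

Producers (level 1): Star Grass.
Following each consumer down to its lowest-level prey: Star Grass → Springhare → Honey Badger → Lion (levels 1 through 4).
All prey of Lion (Honey Badger 3) are at level 3 or above, so Lion is at level 1 + 3 = 4.
Every consumer has at least one prey at level 3 or below, so none exceeds level 4.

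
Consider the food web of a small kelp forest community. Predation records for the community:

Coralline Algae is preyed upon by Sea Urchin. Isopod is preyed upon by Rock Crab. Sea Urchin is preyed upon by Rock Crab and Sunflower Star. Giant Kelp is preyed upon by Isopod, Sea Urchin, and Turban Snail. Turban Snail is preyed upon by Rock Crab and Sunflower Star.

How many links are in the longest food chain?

2 links

One longest chain: Giant Kelp → Sea Urchin → Sunflower Star.
It has 3 species and 2 links.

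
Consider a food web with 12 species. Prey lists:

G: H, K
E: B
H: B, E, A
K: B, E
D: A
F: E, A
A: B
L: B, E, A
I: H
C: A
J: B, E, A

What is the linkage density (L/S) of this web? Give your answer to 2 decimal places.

L/S = 1.67

There are L = 20 links among S = 12 species.
L/S = 20/12 = 1.6667 ≈ 1.67.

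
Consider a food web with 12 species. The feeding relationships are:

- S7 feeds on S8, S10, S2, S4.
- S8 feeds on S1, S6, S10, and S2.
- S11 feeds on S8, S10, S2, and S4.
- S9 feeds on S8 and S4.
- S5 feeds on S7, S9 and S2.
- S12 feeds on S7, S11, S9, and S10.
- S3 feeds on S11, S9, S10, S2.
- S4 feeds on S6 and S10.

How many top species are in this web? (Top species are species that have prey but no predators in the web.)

3

Top species (has prey, but nothing eats it): S12, S3, S5.
Count: 3.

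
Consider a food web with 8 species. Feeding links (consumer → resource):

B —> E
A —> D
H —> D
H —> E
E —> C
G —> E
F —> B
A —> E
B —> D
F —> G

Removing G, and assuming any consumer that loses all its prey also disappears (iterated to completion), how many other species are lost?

0

Remove G.
Every predator of it retains at least one other prey: F still has B.
No consumer loses all prey, so no secondary extinctions occur.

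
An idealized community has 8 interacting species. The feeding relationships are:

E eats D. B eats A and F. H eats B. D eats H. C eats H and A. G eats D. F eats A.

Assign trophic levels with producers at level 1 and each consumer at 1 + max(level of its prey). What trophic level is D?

A is a producer → level 1.
F eats A → level 2.
B eats F (level 2); other prey at levels: A 1 → level 3.
H eats B → level 4.
D eats H → level 5.

Trophic level 5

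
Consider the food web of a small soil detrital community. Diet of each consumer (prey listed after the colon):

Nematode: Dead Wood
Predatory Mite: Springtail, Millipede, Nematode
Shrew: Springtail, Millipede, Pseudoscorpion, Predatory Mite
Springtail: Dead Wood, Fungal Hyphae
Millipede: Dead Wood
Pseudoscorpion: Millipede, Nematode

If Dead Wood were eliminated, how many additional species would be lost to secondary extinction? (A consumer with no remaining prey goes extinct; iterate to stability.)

3

Remove Dead Wood.
Round 1: Millipede (all prey gone), Nematode (all prey gone) → extinct.
Round 2: Pseudoscorpion (all prey gone) → extinct.
No further losses. Total secondary extinctions: 3.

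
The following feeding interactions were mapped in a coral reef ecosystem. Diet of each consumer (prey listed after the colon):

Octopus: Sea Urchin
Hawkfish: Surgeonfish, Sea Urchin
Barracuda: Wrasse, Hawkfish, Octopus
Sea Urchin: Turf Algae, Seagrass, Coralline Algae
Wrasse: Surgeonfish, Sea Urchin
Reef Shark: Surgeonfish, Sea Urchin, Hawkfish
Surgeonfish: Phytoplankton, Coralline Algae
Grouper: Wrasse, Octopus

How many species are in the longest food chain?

One longest chain: Phytoplankton → Surgeonfish → Hawkfish → Reef Shark.
It has 4 species and 3 links.

4 species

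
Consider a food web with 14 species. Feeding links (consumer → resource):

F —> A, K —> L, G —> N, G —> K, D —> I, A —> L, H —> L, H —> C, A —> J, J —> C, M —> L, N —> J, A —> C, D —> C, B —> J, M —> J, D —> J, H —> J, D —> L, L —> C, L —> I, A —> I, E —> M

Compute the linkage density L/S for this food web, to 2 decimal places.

There are L = 23 links among S = 14 species.
L/S = 23/14 = 1.6429 ≈ 1.64.

L/S = 1.64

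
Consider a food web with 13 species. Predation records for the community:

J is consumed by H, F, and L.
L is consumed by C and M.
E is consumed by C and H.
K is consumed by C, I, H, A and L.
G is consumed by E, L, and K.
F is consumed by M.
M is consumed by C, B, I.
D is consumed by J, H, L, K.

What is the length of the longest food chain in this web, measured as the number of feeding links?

4 links

One longest chain: D → J → L → M → B.
It has 5 species and 4 links.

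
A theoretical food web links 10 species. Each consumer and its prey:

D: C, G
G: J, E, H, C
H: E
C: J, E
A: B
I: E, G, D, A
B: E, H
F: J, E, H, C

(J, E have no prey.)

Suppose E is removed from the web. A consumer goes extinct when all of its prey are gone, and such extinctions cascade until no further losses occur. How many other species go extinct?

3

Remove E.
Round 1: H (all prey gone) → extinct.
Round 2: B (all prey gone) → extinct.
Round 3: A (all prey gone) → extinct.
No further losses. Total secondary extinctions: 3.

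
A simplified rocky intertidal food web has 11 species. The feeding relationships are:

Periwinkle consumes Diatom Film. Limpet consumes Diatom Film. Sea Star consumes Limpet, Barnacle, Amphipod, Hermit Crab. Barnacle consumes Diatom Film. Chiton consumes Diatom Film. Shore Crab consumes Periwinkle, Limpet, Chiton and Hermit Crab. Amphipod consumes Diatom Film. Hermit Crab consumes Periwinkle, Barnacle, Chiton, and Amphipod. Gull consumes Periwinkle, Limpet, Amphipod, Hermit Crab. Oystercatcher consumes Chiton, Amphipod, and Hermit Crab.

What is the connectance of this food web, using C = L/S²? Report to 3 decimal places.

The web has S = 11 species and L = 24 feeding links.
C = L / S² = 24 / 121 = 0.1983 ≈ 0.198.

C = 0.198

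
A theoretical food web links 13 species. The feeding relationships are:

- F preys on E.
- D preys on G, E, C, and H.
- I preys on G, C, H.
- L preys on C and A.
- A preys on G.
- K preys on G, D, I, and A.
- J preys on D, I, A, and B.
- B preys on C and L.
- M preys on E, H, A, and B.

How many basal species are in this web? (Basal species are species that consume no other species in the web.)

4

Basal species (no prey listed): E, C, H, G.
Count: 4.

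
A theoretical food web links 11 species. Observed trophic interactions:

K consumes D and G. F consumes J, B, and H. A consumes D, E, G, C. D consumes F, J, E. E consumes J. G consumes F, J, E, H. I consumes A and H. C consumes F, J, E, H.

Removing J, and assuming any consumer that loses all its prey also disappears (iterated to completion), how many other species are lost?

1

Remove J.
Round 1: E (all prey gone) → extinct.
No further losses. Total secondary extinctions: 1.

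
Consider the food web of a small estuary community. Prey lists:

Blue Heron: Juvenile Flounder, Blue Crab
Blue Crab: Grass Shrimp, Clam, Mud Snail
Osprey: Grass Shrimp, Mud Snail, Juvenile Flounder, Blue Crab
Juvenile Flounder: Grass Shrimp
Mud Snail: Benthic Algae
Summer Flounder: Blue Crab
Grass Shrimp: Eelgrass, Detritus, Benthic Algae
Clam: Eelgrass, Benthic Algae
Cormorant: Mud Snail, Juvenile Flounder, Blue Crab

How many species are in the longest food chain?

One longest chain: Eelgrass → Grass Shrimp → Juvenile Flounder → Cormorant.
It has 4 species and 3 links.

4 species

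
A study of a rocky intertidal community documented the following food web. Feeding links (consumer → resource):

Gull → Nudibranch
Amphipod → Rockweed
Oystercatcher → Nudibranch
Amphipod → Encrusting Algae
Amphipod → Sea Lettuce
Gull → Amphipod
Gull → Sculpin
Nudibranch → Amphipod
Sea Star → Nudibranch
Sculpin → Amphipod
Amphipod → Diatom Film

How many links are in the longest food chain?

One longest chain: Rockweed → Amphipod → Nudibranch → Gull.
It has 4 species and 3 links.

3 links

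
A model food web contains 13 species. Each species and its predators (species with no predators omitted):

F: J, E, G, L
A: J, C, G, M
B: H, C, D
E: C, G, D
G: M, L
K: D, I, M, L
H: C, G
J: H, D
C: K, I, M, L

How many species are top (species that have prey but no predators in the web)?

Top species (has prey, but nothing eats it): D, I, M, L.
Count: 4.

4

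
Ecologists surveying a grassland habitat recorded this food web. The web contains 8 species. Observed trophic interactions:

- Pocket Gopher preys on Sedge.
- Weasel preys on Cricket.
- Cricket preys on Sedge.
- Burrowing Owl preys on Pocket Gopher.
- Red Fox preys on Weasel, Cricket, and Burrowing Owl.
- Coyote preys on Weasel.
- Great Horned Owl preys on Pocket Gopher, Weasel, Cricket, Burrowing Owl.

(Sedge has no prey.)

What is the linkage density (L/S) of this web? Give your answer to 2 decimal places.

There are L = 12 links among S = 8 species.
L/S = 12/8 = 1.5000 ≈ 1.50.

L/S = 1.50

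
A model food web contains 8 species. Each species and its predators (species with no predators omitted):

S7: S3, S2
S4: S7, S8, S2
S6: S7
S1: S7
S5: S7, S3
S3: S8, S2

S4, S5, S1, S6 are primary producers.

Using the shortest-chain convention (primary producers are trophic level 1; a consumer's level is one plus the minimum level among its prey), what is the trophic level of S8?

S4 is a producer → level 1.
S8 eats S4 → level 2.

Trophic level 2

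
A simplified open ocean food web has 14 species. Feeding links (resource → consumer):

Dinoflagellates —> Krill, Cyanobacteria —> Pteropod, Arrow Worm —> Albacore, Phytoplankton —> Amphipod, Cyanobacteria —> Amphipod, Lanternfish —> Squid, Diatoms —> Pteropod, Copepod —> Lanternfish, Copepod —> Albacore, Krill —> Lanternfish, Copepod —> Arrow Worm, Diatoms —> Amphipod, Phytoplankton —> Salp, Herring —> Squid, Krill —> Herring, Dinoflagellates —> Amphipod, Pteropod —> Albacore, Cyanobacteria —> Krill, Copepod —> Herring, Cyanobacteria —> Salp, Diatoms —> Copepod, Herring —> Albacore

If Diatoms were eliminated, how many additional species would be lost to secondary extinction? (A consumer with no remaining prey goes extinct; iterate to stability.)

2

Remove Diatoms.
Round 1: Copepod (all prey gone) → extinct.
Round 2: Arrow Worm (all prey gone) → extinct.
No further losses. Total secondary extinctions: 2.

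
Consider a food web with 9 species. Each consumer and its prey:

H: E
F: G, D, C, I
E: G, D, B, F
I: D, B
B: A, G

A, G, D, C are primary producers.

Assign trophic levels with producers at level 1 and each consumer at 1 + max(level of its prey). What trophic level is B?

A is a producer → level 1.
B eats A (level 1); other prey at levels: G 1 → level 2.

Trophic level 2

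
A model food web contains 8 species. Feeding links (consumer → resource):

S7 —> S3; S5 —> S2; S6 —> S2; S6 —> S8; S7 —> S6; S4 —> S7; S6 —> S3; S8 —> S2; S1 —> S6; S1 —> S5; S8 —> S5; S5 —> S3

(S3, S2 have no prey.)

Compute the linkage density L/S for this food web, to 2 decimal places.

There are L = 12 links among S = 8 species.
L/S = 12/8 = 1.5000 ≈ 1.50.

L/S = 1.50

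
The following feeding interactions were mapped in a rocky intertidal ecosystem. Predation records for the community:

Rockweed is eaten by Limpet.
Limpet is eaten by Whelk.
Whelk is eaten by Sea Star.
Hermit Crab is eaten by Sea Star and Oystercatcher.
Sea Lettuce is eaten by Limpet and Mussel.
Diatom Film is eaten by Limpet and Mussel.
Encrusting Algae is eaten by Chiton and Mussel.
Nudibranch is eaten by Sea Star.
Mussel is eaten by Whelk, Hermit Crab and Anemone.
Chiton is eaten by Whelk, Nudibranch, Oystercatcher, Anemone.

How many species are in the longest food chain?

4 species

One longest chain: Diatom Film → Mussel → Hermit Crab → Oystercatcher.
It has 4 species and 3 links.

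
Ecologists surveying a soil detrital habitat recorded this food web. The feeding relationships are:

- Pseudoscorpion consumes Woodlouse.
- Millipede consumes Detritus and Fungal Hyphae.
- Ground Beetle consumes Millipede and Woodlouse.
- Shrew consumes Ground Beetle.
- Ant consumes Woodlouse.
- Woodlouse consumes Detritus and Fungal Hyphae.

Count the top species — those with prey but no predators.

Top species (has prey, but nothing eats it): Ant, Pseudoscorpion, Shrew.
Count: 3.

3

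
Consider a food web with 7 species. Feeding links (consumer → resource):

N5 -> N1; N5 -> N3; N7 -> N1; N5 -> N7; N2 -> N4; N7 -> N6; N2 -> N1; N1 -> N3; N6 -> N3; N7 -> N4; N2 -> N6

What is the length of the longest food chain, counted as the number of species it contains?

4 species

One longest chain: N3 → N6 → N7 → N5.
It has 4 species and 3 links.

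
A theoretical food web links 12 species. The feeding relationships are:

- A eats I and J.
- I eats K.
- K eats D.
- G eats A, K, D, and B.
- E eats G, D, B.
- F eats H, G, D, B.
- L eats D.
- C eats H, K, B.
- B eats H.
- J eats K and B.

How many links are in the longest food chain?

5 links

One longest chain: D → K → I → A → G → F.
It has 6 species and 5 links.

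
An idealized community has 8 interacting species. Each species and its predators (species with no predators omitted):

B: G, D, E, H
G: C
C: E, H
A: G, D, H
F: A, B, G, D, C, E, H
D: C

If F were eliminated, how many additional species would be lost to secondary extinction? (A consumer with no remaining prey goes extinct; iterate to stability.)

Remove F.
Round 1: A (all prey gone), B (all prey gone) → extinct.
Round 2: G (all prey gone), D (all prey gone) → extinct.
Round 3: C (all prey gone) → extinct.
Round 4: E (all prey gone), H (all prey gone) → extinct.
No further losses. Total secondary extinctions: 7.

7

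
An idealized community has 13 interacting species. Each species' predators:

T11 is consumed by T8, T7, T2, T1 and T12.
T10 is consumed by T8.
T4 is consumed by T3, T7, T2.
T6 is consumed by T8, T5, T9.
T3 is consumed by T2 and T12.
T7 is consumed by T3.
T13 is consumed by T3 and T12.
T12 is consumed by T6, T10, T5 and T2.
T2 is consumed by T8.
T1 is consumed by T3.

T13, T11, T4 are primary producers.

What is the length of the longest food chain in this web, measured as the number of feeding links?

One longest chain: T11 → T7 → T3 → T12 → T6 → T9.
It has 6 species and 5 links.

5 links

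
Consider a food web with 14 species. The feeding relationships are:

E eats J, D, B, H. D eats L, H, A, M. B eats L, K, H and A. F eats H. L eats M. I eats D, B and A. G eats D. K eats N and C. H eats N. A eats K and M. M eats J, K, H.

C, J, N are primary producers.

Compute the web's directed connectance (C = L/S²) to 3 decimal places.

C = 0.133

The web has S = 14 species and L = 26 feeding links.
C = L / S² = 26 / 196 = 0.1327 ≈ 0.133.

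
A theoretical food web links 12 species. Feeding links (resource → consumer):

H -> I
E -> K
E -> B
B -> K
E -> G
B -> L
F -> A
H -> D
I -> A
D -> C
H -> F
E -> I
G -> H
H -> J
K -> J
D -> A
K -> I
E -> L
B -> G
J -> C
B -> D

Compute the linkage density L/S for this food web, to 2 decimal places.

L/S = 1.75

There are L = 21 links among S = 12 species.
L/S = 21/12 = 1.7500 ≈ 1.75.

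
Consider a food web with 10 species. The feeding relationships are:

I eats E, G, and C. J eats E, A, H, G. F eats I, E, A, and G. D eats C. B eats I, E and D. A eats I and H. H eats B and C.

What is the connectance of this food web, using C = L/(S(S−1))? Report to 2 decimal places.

C = 0.21

The web has S = 10 species and L = 19 feeding links.
C = L / (S(S−1)) = 19 / 90 = 0.2111 ≈ 0.21.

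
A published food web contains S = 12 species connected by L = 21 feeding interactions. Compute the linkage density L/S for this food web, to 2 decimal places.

There are L = 21 links among S = 12 species.
L/S = 21/12 = 1.7500 ≈ 1.75.

L/S = 1.75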